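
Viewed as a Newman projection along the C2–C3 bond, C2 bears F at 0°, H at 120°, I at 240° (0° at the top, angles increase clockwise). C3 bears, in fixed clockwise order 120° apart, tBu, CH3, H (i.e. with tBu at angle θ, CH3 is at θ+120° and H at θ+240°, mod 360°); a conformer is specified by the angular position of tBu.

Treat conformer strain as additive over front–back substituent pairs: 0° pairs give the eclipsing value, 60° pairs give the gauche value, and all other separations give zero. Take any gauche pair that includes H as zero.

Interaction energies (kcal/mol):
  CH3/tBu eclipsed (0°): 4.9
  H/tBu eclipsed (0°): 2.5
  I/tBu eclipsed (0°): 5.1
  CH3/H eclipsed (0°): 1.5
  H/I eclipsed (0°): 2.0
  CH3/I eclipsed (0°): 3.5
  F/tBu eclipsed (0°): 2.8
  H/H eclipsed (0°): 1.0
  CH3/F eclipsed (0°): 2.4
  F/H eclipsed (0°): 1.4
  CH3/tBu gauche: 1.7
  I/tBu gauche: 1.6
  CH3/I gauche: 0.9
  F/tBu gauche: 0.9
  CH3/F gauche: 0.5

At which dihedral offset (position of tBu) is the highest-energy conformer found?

240°

tBu at 0° (eclipsed): F(0°)/tBu(0°) eclipsed 2.8; H(120°)/CH3(120°) eclipsed 1.5; I(240°)/H(240°) eclipsed 2.0 → 6.3 kcal/mol.
tBu at 60° (staggered): F(0°)/tBu(60°) gauche 0.9; I(240°)/CH3(180°) gauche 0.9 → 1.8 kcal/mol.
tBu at 120° (eclipsed): F(0°)/H(0°) eclipsed 1.4; H(120°)/tBu(120°) eclipsed 2.5; I(240°)/CH3(240°) eclipsed 3.5 → 7.4 kcal/mol.
tBu at 180° (staggered): F(0°)/CH3(300°) gauche 0.5; I(240°)/tBu(180°) gauche 1.6; I(240°)/CH3(300°) gauche 0.9 → 3.0 kcal/mol.
tBu at 240° (eclipsed): F(0°)/CH3(0°) eclipsed 2.4; H(120°)/H(120°) eclipsed 1.0; I(240°)/tBu(240°) eclipsed 5.1 → 8.5 kcal/mol.
tBu at 300° (staggered): F(0°)/tBu(300°) gauche 0.9; F(0°)/CH3(60°) gauche 0.5; I(240°)/tBu(300°) gauche 1.6 → 3.0 kcal/mol.
The maximum (8.5 kcal/mol) occurs with tBu at 240°.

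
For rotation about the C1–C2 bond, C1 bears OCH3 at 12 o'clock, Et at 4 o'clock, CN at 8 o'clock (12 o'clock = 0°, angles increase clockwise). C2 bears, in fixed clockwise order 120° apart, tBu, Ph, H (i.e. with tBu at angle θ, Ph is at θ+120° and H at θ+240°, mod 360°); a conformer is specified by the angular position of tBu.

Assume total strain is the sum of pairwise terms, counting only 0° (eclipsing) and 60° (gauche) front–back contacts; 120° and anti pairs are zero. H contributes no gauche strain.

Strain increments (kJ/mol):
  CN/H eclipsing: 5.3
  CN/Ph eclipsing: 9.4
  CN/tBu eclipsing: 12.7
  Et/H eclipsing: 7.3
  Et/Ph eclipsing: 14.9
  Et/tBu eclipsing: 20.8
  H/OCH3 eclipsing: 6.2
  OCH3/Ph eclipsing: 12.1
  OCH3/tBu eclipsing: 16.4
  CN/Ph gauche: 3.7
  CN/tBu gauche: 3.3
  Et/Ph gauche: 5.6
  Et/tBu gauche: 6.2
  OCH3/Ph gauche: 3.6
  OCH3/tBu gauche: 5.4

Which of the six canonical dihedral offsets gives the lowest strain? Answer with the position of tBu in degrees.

tBu at 0° (eclipsed): OCH3(0°)/tBu(0°) eclipsed 16.4; Et(120°)/Ph(120°) eclipsed 14.9; CN(240°)/H(240°) eclipsed 5.3 → 36.6 kJ/mol.
tBu at 60° (staggered): OCH3(0°)/tBu(60°) gauche 5.4; Et(120°)/tBu(60°) gauche 6.2; Et(120°)/Ph(180°) gauche 5.6; CN(240°)/Ph(180°) gauche 3.7 → 20.9 kJ/mol.
tBu at 120° (eclipsed): OCH3(0°)/H(0°) eclipsed 6.2; Et(120°)/tBu(120°) eclipsed 20.8; CN(240°)/Ph(240°) eclipsed 9.4 → 36.4 kJ/mol.
tBu at 180° (staggered): OCH3(0°)/Ph(300°) gauche 3.6; Et(120°)/tBu(180°) gauche 6.2; CN(240°)/tBu(180°) gauche 3.3; CN(240°)/Ph(300°) gauche 3.7 → 16.8 kJ/mol.
tBu at 240° (eclipsed): OCH3(0°)/Ph(0°) eclipsed 12.1; Et(120°)/H(120°) eclipsed 7.3; CN(240°)/tBu(240°) eclipsed 12.7 → 32.1 kJ/mol.
tBu at 300° (staggered): OCH3(0°)/tBu(300°) gauche 5.4; OCH3(0°)/Ph(60°) gauche 3.6; Et(120°)/Ph(60°) gauche 5.6; CN(240°)/tBu(300°) gauche 3.3 → 17.9 kJ/mol.
The minimum (16.8 kJ/mol) occurs with tBu at 180°.

180°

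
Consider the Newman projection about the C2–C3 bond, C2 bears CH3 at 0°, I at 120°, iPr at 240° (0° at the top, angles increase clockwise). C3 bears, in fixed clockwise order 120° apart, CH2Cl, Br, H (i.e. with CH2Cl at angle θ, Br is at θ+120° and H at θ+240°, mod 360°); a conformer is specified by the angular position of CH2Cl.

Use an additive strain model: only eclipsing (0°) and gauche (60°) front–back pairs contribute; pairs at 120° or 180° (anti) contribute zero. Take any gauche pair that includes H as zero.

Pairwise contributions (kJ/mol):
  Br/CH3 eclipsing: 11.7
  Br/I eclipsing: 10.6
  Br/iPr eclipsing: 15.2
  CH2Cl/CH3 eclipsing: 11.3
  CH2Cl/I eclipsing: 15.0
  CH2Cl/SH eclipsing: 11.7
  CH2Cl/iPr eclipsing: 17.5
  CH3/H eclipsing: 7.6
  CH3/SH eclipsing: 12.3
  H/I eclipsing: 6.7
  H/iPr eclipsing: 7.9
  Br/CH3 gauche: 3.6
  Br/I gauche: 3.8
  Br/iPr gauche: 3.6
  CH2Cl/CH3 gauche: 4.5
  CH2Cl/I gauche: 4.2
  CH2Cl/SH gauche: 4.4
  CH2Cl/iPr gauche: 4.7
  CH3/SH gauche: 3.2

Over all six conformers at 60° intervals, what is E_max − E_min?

21.7 kJ/mol

CH2Cl at 0° (eclipsed): CH3–CH2Cl eclipsed, I–Br eclipsed, iPr–H eclipsed; 11.3 + 10.6 + 7.9 = 29.8 kJ/mol.
CH2Cl at 60° (staggered): CH3–CH2Cl gauche, I–CH2Cl gauche, I–Br gauche, iPr–Br gauche; 4.5 + 4.2 + 3.8 + 3.6 = 16.1 kJ/mol.
CH2Cl at 120° (eclipsed): CH3–H eclipsed, I–CH2Cl eclipsed, iPr–Br eclipsed; 7.6 + 15.0 + 15.2 = 37.8 kJ/mol.
CH2Cl at 180° (staggered): CH3–Br gauche, I–CH2Cl gauche, iPr–CH2Cl gauche, iPr–Br gauche; 3.6 + 4.2 + 4.7 + 3.6 = 16.1 kJ/mol.
CH2Cl at 240° (eclipsed): CH3–Br eclipsed, I–H eclipsed, iPr–CH2Cl eclipsed; 11.7 + 6.7 + 17.5 = 35.9 kJ/mol.
CH2Cl at 300° (staggered): CH3–CH2Cl gauche, CH3–Br gauche, I–Br gauche, iPr–CH2Cl gauche; 4.5 + 3.6 + 3.8 + 4.7 = 16.6 kJ/mol.
Max at 120° (37.8 kJ/mol), min at 60° (16.1 kJ/mol); barrier = 21.7 kJ/mol.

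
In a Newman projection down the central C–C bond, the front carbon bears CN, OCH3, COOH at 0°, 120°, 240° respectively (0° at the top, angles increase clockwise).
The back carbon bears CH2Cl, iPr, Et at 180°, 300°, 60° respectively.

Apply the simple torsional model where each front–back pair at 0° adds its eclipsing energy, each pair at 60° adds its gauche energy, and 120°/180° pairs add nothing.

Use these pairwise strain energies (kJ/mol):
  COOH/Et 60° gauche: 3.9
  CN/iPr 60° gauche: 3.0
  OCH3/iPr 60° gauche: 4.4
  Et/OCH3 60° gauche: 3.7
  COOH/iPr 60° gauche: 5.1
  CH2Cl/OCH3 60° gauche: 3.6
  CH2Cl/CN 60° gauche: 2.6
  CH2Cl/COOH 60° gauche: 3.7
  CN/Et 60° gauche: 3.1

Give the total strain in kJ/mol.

22.2 kJ/mol

This conformer (staggered): CN(0°)/iPr(300°) gauche 3.0; CN(0°)/Et(60°) gauche 3.1; OCH3(120°)/CH2Cl(180°) gauche 3.6; OCH3(120°)/Et(60°) gauche 3.7; COOH(240°)/CH2Cl(180°) gauche 3.7; COOH(240°)/iPr(300°) gauche 5.1 → 22.2 kJ/mol.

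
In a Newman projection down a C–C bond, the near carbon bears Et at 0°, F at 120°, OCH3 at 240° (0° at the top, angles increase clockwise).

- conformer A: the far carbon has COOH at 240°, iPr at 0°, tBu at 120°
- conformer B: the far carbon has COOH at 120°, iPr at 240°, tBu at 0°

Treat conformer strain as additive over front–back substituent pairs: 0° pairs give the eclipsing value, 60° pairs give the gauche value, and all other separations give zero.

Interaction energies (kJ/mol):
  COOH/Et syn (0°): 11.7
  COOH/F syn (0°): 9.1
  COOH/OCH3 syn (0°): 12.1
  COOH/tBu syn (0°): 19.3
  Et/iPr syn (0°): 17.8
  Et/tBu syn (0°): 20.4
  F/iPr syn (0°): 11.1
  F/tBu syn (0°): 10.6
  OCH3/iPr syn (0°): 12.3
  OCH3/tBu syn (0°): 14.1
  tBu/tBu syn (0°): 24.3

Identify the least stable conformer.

B

A (eclipsed): Et–iPr eclipsed, F–tBu eclipsed, OCH3–COOH eclipsed; 17.8 + 10.6 + 12.1 = 40.5 kJ/mol.
B (eclipsed): Et–tBu eclipsed, F–COOH eclipsed, OCH3–iPr eclipsed; 20.4 + 9.1 + 12.3 = 41.8 kJ/mol.
B has the highest total (41.8 kJ/mol).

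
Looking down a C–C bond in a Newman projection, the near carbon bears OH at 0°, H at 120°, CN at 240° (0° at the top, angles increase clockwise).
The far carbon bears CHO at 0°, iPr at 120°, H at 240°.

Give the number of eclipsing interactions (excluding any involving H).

Non-H eclipsing pairs: OH(0°)/CHO(0°) — 1 interaction.

1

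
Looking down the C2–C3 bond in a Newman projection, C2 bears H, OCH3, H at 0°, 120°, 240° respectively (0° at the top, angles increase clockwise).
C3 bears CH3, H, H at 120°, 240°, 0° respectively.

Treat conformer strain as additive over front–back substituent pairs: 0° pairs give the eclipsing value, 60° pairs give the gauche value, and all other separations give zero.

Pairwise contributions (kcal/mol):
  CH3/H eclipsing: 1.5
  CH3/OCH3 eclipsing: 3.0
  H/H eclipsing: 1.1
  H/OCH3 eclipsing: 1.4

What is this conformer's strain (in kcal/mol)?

5.2 kcal/mol

This conformer (eclipsed): H(0°)/H(0°) eclipsed 1.1; OCH3(120°)/CH3(120°) eclipsed 3.0; H(240°)/H(240°) eclipsed 1.1 → 5.2 kcal/mol.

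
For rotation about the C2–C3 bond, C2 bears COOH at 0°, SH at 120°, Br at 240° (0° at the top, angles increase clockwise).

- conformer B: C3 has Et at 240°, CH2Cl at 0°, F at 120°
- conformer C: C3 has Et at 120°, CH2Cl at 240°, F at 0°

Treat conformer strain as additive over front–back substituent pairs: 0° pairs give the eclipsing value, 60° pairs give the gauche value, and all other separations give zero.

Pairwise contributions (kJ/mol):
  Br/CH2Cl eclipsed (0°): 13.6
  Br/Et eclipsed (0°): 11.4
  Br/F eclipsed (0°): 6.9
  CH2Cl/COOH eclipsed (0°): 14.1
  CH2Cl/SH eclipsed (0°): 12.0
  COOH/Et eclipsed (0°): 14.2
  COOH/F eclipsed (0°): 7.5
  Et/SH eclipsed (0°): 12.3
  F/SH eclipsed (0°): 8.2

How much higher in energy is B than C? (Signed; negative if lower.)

+0.3 kJ/mol

B (eclipsed): COOH(0°)/CH2Cl(0°) eclipsed 14.1; SH(120°)/F(120°) eclipsed 8.2; Br(240°)/Et(240°) eclipsed 11.4 → 33.7 kJ/mol.
C (eclipsed): COOH(0°)/F(0°) eclipsed 7.5; SH(120°)/Et(120°) eclipsed 12.3; Br(240°)/CH2Cl(240°) eclipsed 13.6 → 33.4 kJ/mol.
E(B) − E(C) = 33.7 − 33.4 = +0.3 kJ/mol.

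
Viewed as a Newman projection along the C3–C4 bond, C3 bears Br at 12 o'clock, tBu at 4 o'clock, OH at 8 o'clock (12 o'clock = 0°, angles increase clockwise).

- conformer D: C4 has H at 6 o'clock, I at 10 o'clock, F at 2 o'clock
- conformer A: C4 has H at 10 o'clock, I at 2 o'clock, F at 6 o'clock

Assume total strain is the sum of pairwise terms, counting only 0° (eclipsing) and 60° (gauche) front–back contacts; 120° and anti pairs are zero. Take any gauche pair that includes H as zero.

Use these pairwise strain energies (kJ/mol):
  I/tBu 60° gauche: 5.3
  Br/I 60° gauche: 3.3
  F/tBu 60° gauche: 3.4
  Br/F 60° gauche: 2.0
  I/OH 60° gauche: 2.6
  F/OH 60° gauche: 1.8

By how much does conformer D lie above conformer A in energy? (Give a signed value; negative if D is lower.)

-2.5 kJ/mol

D (staggered): Br–I gauche, Br–F gauche, tBu–F gauche, OH–I gauche; 3.3 + 2.0 + 3.4 + 2.6 = 11.3 kJ/mol.
A (staggered): Br–I gauche, tBu–I gauche, tBu–F gauche, OH–F gauche; 3.3 + 5.3 + 3.4 + 1.8 = 13.8 kJ/mol.
E(D) − E(A) = 11.3 − 13.8 = -2.5 kJ/mol.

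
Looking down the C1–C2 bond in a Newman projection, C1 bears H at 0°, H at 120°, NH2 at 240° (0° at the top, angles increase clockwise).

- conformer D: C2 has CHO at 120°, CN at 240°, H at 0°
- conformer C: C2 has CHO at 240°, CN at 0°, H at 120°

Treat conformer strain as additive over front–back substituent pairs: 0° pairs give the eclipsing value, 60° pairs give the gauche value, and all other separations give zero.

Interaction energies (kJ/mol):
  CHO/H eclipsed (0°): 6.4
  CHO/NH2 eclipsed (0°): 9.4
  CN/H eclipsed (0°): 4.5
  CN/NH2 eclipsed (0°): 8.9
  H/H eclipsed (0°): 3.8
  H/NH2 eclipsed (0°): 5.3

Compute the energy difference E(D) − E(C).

D (eclipsed): H(0°)/H(0°) eclipsed 3.8; H(120°)/CHO(120°) eclipsed 6.4; NH2(240°)/CN(240°) eclipsed 8.9 → 19.1 kJ/mol.
C (eclipsed): H(0°)/CN(0°) eclipsed 4.5; H(120°)/H(120°) eclipsed 3.8; NH2(240°)/CHO(240°) eclipsed 9.4 → 17.7 kJ/mol.
E(D) − E(C) = 19.1 − 17.7 = +1.4 kJ/mol.

+1.4 kJ/mol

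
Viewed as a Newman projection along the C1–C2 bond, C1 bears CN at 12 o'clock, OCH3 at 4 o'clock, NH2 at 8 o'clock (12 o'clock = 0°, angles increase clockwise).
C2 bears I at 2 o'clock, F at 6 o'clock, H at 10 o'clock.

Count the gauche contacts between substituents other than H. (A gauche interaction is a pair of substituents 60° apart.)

4

Non-H gauche pairs: CN(0°)/I(60°); OCH3(120°)/I(60°); OCH3(120°)/F(180°); NH2(240°)/F(180°) — 4 interactions.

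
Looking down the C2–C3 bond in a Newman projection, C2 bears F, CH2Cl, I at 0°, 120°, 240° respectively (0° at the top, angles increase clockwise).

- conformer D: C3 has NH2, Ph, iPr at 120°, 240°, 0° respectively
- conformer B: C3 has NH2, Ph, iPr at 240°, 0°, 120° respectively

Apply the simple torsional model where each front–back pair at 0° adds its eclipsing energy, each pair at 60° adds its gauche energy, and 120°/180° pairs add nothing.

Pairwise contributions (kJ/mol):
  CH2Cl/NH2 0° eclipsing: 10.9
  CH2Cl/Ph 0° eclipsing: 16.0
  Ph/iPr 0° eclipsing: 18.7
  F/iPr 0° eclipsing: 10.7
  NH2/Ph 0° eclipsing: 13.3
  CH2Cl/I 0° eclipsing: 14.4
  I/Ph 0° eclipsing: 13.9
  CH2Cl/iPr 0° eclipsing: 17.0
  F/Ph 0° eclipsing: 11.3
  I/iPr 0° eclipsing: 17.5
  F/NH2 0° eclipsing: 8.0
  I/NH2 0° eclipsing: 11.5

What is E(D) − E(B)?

D (eclipsed): F(0°)/iPr(0°) eclipsed 10.7; CH2Cl(120°)/NH2(120°) eclipsed 10.9; I(240°)/Ph(240°) eclipsed 13.9 → 35.5 kJ/mol.
B (eclipsed): F(0°)/Ph(0°) eclipsed 11.3; CH2Cl(120°)/iPr(120°) eclipsed 17.0; I(240°)/NH2(240°) eclipsed 11.5 → 39.8 kJ/mol.
E(D) − E(B) = 35.5 − 39.8 = -4.3 kJ/mol.

-4.3 kJ/mol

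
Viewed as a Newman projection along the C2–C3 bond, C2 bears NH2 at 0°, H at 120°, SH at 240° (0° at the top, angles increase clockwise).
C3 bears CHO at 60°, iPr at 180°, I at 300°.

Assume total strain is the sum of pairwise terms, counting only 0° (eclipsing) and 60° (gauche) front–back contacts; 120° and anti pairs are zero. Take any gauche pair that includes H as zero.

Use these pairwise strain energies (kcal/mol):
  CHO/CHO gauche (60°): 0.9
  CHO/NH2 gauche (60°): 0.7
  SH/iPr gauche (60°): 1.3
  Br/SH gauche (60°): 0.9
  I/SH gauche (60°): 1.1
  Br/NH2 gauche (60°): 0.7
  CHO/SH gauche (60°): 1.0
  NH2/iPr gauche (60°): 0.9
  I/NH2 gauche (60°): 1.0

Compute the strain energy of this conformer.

This conformer (staggered): NH2(0°)/CHO(60°) gauche 0.7; NH2(0°)/I(300°) gauche 1.0; SH(240°)/iPr(180°) gauche 1.3; SH(240°)/I(300°) gauche 1.1 → 4.1 kcal/mol.

4.1 kcal/mol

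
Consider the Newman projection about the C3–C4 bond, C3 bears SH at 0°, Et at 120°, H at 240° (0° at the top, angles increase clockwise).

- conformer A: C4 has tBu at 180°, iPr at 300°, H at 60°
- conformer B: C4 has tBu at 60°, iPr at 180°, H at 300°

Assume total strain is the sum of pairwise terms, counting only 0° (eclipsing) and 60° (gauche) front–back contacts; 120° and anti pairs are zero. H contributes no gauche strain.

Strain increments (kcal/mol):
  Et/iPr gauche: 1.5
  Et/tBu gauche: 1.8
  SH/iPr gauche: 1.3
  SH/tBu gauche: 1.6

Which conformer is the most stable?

A

A (staggered): SH(0°)/iPr(300°) gauche 1.3; Et(120°)/tBu(180°) gauche 1.8 → 3.1 kcal/mol.
B (staggered): SH(0°)/tBu(60°) gauche 1.6; Et(120°)/tBu(60°) gauche 1.8; Et(120°)/iPr(180°) gauche 1.5 → 4.9 kcal/mol.
A has the lowest total (3.1 kcal/mol).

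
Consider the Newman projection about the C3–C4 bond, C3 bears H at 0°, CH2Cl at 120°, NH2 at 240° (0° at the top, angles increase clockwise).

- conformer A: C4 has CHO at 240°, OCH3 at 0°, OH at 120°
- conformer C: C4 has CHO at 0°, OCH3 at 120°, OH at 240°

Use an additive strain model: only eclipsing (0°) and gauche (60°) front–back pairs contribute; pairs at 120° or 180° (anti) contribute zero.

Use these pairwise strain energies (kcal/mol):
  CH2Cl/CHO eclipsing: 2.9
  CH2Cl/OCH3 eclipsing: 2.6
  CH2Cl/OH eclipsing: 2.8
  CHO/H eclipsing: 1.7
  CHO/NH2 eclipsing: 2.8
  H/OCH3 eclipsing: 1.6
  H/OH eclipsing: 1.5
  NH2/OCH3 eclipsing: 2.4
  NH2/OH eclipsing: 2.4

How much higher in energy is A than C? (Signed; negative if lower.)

A (eclipsed): H–OCH3 eclipsed, CH2Cl–OH eclipsed, NH2–CHO eclipsed; 1.6 + 2.8 + 2.8 = 7.2 kcal/mol.
C (eclipsed): H–CHO eclipsed, CH2Cl–OCH3 eclipsed, NH2–OH eclipsed; 1.7 + 2.6 + 2.4 = 6.7 kcal/mol.
E(A) − E(C) = 7.2 − 6.7 = +0.5 kcal/mol.

+0.5 kcal/mol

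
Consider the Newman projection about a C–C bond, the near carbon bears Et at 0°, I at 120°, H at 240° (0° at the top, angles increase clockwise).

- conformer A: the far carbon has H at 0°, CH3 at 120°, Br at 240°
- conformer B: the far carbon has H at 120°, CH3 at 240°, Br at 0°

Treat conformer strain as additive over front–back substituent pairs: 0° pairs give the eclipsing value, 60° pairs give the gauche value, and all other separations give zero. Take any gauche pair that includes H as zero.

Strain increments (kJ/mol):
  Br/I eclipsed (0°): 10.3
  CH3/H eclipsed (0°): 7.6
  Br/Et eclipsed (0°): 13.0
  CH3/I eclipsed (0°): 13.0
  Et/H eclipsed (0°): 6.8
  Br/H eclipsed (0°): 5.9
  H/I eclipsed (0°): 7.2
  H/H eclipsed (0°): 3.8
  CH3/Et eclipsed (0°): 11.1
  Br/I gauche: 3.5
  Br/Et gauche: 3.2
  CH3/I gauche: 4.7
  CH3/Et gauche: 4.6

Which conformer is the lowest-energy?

A

A is eclipsed. Et at 0° is eclipsed with H at 0° (6.8); I at 120° is eclipsed with CH3 at 120° (13.0); H at 240° is eclipsed with Br at 240° (5.9). Total 25.7 kJ/mol.
B is eclipsed. Et at 0° is eclipsed with Br at 0° (13.0); I at 120° is eclipsed with H at 120° (7.2); H at 240° is eclipsed with CH3 at 240° (7.6). Total 27.8 kJ/mol.
A has the lowest total (25.7 kJ/mol).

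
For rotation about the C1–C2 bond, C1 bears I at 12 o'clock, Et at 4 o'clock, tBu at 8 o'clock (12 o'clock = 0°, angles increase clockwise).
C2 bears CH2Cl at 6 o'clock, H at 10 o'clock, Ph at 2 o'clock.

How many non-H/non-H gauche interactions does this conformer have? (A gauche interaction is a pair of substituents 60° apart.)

Non-H gauche pairs: I(0°)/Ph(60°); Et(120°)/CH2Cl(180°); Et(120°)/Ph(60°); tBu(240°)/CH2Cl(180°) — 4 interactions.

4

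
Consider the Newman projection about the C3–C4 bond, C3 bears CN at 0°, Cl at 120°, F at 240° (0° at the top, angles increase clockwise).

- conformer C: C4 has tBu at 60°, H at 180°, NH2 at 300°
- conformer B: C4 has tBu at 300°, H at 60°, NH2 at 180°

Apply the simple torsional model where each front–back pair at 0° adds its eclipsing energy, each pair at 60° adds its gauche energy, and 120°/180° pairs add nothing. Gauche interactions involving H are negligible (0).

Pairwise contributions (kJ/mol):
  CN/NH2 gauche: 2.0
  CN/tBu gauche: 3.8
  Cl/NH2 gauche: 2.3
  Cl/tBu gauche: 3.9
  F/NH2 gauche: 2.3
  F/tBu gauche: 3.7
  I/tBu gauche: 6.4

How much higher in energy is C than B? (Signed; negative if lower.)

-0.1 kJ/mol

C is staggered. CN at 0° is gauche with tBu at 60° (3.8); CN at 0° is gauche with NH2 at 300° (2.0); Cl at 120° is gauche with tBu at 60° (3.9); F at 240° is gauche with NH2 at 300° (2.3). Total 12.0 kJ/mol.
B is staggered. CN at 0° is gauche with tBu at 300° (3.8); Cl at 120° is gauche with NH2 at 180° (2.3); F at 240° is gauche with tBu at 300° (3.7); F at 240° is gauche with NH2 at 180° (2.3). Total 12.1 kJ/mol.
E(C) − E(B) = 12.0 − 12.1 = -0.1 kJ/mol.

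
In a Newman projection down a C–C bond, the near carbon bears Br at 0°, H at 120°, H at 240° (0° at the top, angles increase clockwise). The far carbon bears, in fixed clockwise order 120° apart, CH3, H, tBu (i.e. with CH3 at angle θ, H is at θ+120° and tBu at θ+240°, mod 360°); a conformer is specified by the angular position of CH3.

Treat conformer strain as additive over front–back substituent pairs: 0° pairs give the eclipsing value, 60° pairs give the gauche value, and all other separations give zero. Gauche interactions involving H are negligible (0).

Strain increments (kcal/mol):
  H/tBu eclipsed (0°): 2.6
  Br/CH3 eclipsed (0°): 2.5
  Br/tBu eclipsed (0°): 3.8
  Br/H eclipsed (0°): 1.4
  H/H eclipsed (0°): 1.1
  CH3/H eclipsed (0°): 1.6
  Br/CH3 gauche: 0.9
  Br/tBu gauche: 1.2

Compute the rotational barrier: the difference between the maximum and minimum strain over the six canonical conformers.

CH3 at 0° is eclipsed. Br at 0° is eclipsed with CH3 at 0° (2.5); H at 120° is eclipsed with H at 120° (1.1); H at 240° is eclipsed with tBu at 240° (2.6). Total 6.2 kcal/mol.
CH3 at 60° is staggered. Br at 0° is gauche with CH3 at 60° (0.9); Br at 0° is gauche with tBu at 300° (1.2). Total 2.1 kcal/mol.
CH3 at 120° is eclipsed. Br at 0° is eclipsed with tBu at 0° (3.8); H at 120° is eclipsed with CH3 at 120° (1.6); H at 240° is eclipsed with H at 240° (1.1). Total 6.5 kcal/mol.
CH3 at 180° is staggered. Br at 0° is gauche with tBu at 60° (1.2). Total 1.2 kcal/mol.
CH3 at 240° is eclipsed. Br at 0° is eclipsed with H at 0° (1.4); H at 120° is eclipsed with tBu at 120° (2.6); H at 240° is eclipsed with CH3 at 240° (1.6). Total 5.6 kcal/mol.
CH3 at 300° is staggered. Br at 0° is gauche with CH3 at 300° (0.9). Total 0.9 kcal/mol.
Max at 120° (6.5 kcal/mol), min at 300° (0.9 kcal/mol); barrier = 5.6 kcal/mol.

5.6 kcal/mol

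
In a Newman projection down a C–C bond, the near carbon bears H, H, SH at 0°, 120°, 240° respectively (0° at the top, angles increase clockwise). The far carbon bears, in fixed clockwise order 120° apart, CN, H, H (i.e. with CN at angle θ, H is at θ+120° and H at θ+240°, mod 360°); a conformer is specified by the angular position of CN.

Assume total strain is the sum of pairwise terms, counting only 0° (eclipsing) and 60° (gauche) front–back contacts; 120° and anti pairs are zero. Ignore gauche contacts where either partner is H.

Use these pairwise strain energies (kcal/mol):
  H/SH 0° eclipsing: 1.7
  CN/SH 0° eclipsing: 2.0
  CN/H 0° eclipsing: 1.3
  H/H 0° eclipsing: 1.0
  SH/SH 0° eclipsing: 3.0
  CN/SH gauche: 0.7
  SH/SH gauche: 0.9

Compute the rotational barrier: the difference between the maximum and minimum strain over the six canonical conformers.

4.0 kcal/mol

CN at 0° is eclipsed. H at 0° is eclipsed with CN at 0° (1.3); H at 120° is eclipsed with H at 120° (1.0); SH at 240° is eclipsed with H at 240° (1.7). Total 4.0 kcal/mol.
CN at 60° (staggered): no non-H gauche contacts → 0.0 kcal/mol.
CN at 120° is eclipsed. H at 0° is eclipsed with H at 0° (1.0); H at 120° is eclipsed with CN at 120° (1.3); SH at 240° is eclipsed with H at 240° (1.7). Total 4.0 kcal/mol.
CN at 180° is staggered. SH at 240° is gauche with CN at 180° (0.7). Total 0.7 kcal/mol.
CN at 240° is eclipsed. H at 0° is eclipsed with H at 0° (1.0); H at 120° is eclipsed with H at 120° (1.0); SH at 240° is eclipsed with CN at 240° (2.0). Total 4.0 kcal/mol.
CN at 300° is staggered. SH at 240° is gauche with CN at 300° (0.7). Total 0.7 kcal/mol.
Max at 0° (4.0 kcal/mol), min at 60° (0.0 kcal/mol); barrier = 4.0 kcal/mol.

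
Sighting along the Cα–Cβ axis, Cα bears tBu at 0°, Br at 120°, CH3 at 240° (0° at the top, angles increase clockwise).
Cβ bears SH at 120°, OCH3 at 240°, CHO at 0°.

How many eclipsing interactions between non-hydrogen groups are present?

Non-H eclipsing pairs: tBu(0°)/CHO(0°); Br(120°)/SH(120°); CH3(240°)/OCH3(240°) — 3 interactions.

3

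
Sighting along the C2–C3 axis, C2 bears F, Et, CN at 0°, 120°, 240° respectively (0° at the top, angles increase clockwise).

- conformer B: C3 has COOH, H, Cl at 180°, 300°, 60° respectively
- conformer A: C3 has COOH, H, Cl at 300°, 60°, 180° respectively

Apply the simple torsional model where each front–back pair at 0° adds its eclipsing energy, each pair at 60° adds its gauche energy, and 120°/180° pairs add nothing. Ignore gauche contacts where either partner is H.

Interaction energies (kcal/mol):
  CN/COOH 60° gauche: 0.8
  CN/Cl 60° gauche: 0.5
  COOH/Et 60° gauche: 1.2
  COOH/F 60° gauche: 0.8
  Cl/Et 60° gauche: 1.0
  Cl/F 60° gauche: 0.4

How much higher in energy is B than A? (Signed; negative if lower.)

+0.3 kcal/mol

B (staggered): F(0°)/Cl(60°) gauche 0.4; Et(120°)/COOH(180°) gauche 1.2; Et(120°)/Cl(60°) gauche 1.0; CN(240°)/COOH(180°) gauche 0.8 → 3.4 kcal/mol.
A (staggered): F(0°)/COOH(300°) gauche 0.8; Et(120°)/Cl(180°) gauche 1.0; CN(240°)/COOH(300°) gauche 0.8; CN(240°)/Cl(180°) gauche 0.5 → 3.1 kcal/mol.
E(B) − E(A) = 3.4 − 3.1 = +0.3 kcal/mol.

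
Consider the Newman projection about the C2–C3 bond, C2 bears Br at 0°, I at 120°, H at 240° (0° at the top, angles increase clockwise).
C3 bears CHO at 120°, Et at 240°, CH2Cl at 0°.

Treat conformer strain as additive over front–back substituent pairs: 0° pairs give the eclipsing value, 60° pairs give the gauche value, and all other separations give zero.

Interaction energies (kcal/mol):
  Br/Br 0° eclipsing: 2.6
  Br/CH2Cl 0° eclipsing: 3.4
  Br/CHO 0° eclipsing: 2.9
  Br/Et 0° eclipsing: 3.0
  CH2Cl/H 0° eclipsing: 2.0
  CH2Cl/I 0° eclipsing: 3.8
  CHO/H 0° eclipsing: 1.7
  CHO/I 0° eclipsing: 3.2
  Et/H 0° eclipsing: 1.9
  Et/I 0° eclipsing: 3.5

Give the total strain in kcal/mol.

8.5 kcal/mol

This conformer (eclipsed): Br(0°)/CH2Cl(0°) eclipsed 3.4; I(120°)/CHO(120°) eclipsed 3.2; H(240°)/Et(240°) eclipsed 1.9 → 8.5 kcal/mol.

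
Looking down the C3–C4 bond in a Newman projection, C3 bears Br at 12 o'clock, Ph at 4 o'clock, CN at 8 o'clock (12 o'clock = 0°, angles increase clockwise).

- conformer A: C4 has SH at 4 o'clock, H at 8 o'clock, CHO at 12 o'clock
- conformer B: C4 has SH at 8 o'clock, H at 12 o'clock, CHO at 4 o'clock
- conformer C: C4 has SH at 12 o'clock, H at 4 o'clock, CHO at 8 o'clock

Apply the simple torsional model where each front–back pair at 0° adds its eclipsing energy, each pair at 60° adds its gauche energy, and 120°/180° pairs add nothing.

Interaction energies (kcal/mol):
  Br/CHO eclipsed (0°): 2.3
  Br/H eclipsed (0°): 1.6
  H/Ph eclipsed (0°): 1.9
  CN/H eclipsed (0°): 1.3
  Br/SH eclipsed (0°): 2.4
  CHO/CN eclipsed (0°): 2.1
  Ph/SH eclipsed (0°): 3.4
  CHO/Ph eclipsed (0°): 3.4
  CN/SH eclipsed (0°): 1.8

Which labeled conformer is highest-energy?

A

A (eclipsed): Br–CHO eclipsed, Ph–SH eclipsed, CN–H eclipsed; 2.3 + 3.4 + 1.3 = 7.0 kcal/mol.
B (eclipsed): Br–H eclipsed, Ph–CHO eclipsed, CN–SH eclipsed; 1.6 + 3.4 + 1.8 = 6.8 kcal/mol.
C (eclipsed): Br–SH eclipsed, Ph–H eclipsed, CN–CHO eclipsed; 2.4 + 1.9 + 2.1 = 6.4 kcal/mol.
A has the highest total (7.0 kcal/mol).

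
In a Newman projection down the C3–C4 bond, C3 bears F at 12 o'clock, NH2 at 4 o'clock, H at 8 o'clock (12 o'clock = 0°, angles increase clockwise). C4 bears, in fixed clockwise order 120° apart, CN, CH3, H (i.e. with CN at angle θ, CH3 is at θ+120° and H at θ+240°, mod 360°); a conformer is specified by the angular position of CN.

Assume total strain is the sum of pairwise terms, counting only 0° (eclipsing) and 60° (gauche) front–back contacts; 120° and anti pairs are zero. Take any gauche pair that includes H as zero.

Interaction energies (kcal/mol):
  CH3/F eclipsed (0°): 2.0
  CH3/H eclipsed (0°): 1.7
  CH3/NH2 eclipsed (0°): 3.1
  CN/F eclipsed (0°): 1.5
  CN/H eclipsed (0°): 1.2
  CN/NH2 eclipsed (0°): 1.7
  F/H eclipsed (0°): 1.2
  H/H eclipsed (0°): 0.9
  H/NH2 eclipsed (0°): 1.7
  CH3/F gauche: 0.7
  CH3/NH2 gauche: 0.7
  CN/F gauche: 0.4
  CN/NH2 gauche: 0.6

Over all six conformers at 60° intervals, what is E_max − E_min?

CN at 0° (eclipsed): F(0°)/CN(0°) eclipsed 1.5; NH2(120°)/CH3(120°) eclipsed 3.1; H(240°)/H(240°) eclipsed 0.9 → 5.5 kcal/mol.
CN at 60° (staggered): F(0°)/CN(60°) gauche 0.4; NH2(120°)/CN(60°) gauche 0.6; NH2(120°)/CH3(180°) gauche 0.7 → 1.7 kcal/mol.
CN at 120° (eclipsed): F(0°)/H(0°) eclipsed 1.2; NH2(120°)/CN(120°) eclipsed 1.7; H(240°)/CH3(240°) eclipsed 1.7 → 4.6 kcal/mol.
CN at 180° (staggered): F(0°)/CH3(300°) gauche 0.7; NH2(120°)/CN(180°) gauche 0.6 → 1.3 kcal/mol.
CN at 240° (eclipsed): F(0°)/CH3(0°) eclipsed 2.0; NH2(120°)/H(120°) eclipsed 1.7; H(240°)/CN(240°) eclipsed 1.2 → 4.9 kcal/mol.
CN at 300° (staggered): F(0°)/CN(300°) gauche 0.4; F(0°)/CH3(60°) gauche 0.7; NH2(120°)/CH3(60°) gauche 0.7 → 1.8 kcal/mol.
Max at 0° (5.5 kcal/mol), min at 180° (1.3 kcal/mol); barrier = 4.2 kcal/mol.

4.2 kcal/mol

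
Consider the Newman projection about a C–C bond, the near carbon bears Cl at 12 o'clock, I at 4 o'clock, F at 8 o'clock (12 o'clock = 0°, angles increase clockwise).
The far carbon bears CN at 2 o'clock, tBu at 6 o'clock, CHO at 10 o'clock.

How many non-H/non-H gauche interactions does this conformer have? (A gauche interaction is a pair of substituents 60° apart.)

6

Non-H gauche pairs: Cl(0°)/CN(60°); Cl(0°)/CHO(300°); I(120°)/CN(60°); I(120°)/tBu(180°); F(240°)/tBu(180°); F(240°)/CHO(300°) — 6 interactions.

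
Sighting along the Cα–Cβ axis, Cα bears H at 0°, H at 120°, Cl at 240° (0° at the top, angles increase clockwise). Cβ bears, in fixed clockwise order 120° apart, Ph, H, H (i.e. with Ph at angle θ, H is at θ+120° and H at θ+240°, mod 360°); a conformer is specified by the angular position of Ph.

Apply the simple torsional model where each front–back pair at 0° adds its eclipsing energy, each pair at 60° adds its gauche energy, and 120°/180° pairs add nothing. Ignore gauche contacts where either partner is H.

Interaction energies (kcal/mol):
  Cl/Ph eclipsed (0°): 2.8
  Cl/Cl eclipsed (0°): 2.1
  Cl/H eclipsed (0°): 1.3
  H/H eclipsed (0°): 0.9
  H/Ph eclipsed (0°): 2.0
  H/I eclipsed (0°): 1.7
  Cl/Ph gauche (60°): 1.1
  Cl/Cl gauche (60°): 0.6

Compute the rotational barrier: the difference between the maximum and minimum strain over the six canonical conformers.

4.6 kcal/mol

Ph at 0° (eclipsed): H–Ph eclipsed, H–H eclipsed, Cl–H eclipsed; 2.0 + 0.9 + 1.3 = 4.2 kcal/mol.
Ph at 60° (staggered): no non-H gauche contacts → 0.0 kcal/mol.
Ph at 120° (eclipsed): H–H eclipsed, H–Ph eclipsed, Cl–H eclipsed; 0.9 + 2.0 + 1.3 = 4.2 kcal/mol.
Ph at 180° (staggered): Cl–Ph gauche; 1.1 = 1.1 kcal/mol.
Ph at 240° (eclipsed): H–H eclipsed, H–H eclipsed, Cl–Ph eclipsed; 0.9 + 0.9 + 2.8 = 4.6 kcal/mol.
Ph at 300° (staggered): Cl–Ph gauche; 1.1 = 1.1 kcal/mol.
Max at 240° (4.6 kcal/mol), min at 60° (0.0 kcal/mol); barrier = 4.6 kcal/mol.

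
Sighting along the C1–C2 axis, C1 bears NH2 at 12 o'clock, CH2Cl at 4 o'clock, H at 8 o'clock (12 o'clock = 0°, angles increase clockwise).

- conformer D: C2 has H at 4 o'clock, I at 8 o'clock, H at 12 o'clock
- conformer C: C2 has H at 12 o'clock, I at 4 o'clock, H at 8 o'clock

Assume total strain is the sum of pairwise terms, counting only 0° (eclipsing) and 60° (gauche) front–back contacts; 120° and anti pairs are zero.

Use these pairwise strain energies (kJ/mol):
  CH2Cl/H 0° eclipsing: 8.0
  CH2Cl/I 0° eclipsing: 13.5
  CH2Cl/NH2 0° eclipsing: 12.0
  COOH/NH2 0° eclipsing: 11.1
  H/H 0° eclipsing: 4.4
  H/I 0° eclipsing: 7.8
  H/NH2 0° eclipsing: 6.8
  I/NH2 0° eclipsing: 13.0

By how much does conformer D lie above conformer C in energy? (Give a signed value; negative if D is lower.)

-2.1 kJ/mol

D (eclipsed): NH2(0°)/H(0°) eclipsed 6.8; CH2Cl(120°)/H(120°) eclipsed 8.0; H(240°)/I(240°) eclipsed 7.8 → 22.6 kJ/mol.
C (eclipsed): NH2(0°)/H(0°) eclipsed 6.8; CH2Cl(120°)/I(120°) eclipsed 13.5; H(240°)/H(240°) eclipsed 4.4 → 24.7 kJ/mol.
E(D) − E(C) = 22.6 − 24.7 = -2.1 kJ/mol.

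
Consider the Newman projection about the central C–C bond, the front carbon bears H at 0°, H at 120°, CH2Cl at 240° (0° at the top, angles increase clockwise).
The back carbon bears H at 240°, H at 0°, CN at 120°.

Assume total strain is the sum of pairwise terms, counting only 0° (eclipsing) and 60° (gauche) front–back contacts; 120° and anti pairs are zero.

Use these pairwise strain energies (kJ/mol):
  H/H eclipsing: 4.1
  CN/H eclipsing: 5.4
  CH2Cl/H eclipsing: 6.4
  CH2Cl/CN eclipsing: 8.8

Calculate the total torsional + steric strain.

This conformer (eclipsed): H–H eclipsed, H–CN eclipsed, CH2Cl–H eclipsed; 4.1 + 5.4 + 6.4 = 15.9 kJ/mol.

15.9 kJ/mol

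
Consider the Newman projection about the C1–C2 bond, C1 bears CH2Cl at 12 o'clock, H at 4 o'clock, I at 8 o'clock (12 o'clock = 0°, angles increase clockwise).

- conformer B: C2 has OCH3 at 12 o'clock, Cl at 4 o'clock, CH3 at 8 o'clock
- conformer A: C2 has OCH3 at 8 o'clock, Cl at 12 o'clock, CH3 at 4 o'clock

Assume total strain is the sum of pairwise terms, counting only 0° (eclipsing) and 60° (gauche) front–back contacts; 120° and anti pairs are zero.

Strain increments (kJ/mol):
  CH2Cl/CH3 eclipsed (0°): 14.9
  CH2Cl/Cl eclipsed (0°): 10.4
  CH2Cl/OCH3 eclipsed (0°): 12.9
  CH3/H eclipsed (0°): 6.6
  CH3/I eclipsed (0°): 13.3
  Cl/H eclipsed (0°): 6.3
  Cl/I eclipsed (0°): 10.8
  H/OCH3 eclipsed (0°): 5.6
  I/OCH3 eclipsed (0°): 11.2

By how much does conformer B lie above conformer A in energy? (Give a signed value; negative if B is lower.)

B (eclipsed): CH2Cl–OCH3 eclipsed, H–Cl eclipsed, I–CH3 eclipsed; 12.9 + 6.3 + 13.3 = 32.5 kJ/mol.
A (eclipsed): CH2Cl–Cl eclipsed, H–CH3 eclipsed, I–OCH3 eclipsed; 10.4 + 6.6 + 11.2 = 28.2 kJ/mol.
E(B) − E(A) = 32.5 − 28.2 = +4.3 kJ/mol.

+4.3 kJ/mol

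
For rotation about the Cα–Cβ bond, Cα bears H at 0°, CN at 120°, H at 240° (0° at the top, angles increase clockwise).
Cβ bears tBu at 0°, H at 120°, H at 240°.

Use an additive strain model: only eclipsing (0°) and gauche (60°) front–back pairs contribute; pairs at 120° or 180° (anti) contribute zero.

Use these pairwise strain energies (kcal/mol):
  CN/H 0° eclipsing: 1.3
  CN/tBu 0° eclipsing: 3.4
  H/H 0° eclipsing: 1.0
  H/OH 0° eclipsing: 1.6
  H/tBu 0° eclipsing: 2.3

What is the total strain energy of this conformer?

4.6 kcal/mol

This conformer (eclipsed): H(0°)/tBu(0°) eclipsed 2.3; CN(120°)/H(120°) eclipsed 1.3; H(240°)/H(240°) eclipsed 1.0 → 4.6 kcal/mol.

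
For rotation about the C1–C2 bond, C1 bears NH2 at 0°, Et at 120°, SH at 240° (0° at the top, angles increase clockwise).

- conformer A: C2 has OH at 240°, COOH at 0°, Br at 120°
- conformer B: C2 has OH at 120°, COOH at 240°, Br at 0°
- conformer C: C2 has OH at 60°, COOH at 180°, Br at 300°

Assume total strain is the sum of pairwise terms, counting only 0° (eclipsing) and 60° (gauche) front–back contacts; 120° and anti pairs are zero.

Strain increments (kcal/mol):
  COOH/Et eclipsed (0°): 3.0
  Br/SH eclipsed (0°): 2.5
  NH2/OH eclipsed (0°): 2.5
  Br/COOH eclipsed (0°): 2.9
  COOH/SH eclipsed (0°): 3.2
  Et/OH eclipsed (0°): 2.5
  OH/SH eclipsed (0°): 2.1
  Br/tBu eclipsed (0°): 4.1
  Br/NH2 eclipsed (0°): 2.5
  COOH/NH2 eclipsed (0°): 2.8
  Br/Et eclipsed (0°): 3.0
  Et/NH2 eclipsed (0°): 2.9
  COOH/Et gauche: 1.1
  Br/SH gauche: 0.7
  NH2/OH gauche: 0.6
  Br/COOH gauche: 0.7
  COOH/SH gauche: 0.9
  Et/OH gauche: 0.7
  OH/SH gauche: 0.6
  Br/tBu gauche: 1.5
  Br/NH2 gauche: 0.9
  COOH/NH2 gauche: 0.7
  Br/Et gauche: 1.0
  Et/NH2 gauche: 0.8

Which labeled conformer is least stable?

A (eclipsed): NH2–COOH eclipsed, Et–Br eclipsed, SH–OH eclipsed; 2.8 + 3.0 + 2.1 = 7.9 kcal/mol.
B (eclipsed): NH2–Br eclipsed, Et–OH eclipsed, SH–COOH eclipsed; 2.5 + 2.5 + 3.2 = 8.2 kcal/mol.
C (staggered): NH2–OH gauche, NH2–Br gauche, Et–OH gauche, Et–COOH gauche, SH–COOH gauche, SH–Br gauche; 0.6 + 0.9 + 0.7 + 1.1 + 0.9 + 0.7 = 4.9 kcal/mol.
B has the highest total (8.2 kcal/mol).

B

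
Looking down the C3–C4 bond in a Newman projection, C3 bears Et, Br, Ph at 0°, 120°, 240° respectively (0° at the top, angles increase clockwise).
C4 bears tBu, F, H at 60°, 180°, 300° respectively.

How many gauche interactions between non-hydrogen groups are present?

4

Non-H gauche pairs: Et(0°)/tBu(60°); Br(120°)/tBu(60°); Br(120°)/F(180°); Ph(240°)/F(180°) — 4 interactions.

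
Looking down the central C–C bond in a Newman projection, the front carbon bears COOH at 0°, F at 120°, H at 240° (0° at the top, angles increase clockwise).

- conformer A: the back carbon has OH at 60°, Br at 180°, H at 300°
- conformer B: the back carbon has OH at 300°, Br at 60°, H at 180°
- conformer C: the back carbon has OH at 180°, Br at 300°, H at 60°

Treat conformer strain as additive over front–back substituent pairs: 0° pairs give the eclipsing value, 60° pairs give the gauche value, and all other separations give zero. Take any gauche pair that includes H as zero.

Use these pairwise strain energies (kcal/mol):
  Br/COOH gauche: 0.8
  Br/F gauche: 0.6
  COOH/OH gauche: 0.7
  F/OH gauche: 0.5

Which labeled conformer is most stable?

C

A (staggered): COOH(0°)/OH(60°) gauche 0.7; F(120°)/OH(60°) gauche 0.5; F(120°)/Br(180°) gauche 0.6 → 1.8 kcal/mol.
B (staggered): COOH(0°)/OH(300°) gauche 0.7; COOH(0°)/Br(60°) gauche 0.8; F(120°)/Br(60°) gauche 0.6 → 2.1 kcal/mol.
C (staggered): COOH(0°)/Br(300°) gauche 0.8; F(120°)/OH(180°) gauche 0.5 → 1.3 kcal/mol.
C has the lowest total (1.3 kcal/mol).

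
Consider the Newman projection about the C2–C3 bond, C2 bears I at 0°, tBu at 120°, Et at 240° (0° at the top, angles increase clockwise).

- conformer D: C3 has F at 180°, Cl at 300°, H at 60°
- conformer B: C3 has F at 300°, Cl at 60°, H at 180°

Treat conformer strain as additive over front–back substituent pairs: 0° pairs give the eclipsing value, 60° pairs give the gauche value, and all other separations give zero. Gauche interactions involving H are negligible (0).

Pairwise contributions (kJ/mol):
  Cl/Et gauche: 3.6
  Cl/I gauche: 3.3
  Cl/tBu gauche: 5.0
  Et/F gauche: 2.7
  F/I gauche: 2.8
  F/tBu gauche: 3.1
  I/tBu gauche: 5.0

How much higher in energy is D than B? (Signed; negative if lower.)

-1.1 kJ/mol

D (staggered): I(0°)/Cl(300°) gauche 3.3; tBu(120°)/F(180°) gauche 3.1; Et(240°)/F(180°) gauche 2.7; Et(240°)/Cl(300°) gauche 3.6 → 12.7 kJ/mol.
B (staggered): I(0°)/F(300°) gauche 2.8; I(0°)/Cl(60°) gauche 3.3; tBu(120°)/Cl(60°) gauche 5.0; Et(240°)/F(300°) gauche 2.7 → 13.8 kJ/mol.
E(D) − E(B) = 12.7 − 13.8 = -1.1 kJ/mol.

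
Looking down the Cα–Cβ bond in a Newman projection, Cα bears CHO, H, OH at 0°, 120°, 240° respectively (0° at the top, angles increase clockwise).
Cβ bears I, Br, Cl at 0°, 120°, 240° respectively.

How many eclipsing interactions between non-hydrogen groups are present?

Non-H eclipsing pairs: CHO(0°)/I(0°); OH(240°)/Cl(240°) — 2 interactions.

2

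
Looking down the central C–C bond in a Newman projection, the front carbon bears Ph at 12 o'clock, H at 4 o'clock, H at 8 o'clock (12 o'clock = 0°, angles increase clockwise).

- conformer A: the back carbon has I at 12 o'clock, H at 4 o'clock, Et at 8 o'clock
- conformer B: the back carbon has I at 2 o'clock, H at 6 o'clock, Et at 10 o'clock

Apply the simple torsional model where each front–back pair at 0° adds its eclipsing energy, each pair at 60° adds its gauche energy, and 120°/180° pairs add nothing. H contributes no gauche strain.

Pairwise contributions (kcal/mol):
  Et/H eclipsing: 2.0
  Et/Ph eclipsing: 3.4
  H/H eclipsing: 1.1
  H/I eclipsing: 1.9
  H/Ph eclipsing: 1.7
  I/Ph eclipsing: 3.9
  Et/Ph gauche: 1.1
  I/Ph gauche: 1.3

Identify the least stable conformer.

A

A (eclipsed): Ph(0°)/I(0°) eclipsed 3.9; H(120°)/H(120°) eclipsed 1.1; H(240°)/Et(240°) eclipsed 2.0 → 7.0 kcal/mol.
B (staggered): Ph(0°)/I(60°) gauche 1.3; Ph(0°)/Et(300°) gauche 1.1 → 2.4 kcal/mol.
A has the highest total (7.0 kcal/mol).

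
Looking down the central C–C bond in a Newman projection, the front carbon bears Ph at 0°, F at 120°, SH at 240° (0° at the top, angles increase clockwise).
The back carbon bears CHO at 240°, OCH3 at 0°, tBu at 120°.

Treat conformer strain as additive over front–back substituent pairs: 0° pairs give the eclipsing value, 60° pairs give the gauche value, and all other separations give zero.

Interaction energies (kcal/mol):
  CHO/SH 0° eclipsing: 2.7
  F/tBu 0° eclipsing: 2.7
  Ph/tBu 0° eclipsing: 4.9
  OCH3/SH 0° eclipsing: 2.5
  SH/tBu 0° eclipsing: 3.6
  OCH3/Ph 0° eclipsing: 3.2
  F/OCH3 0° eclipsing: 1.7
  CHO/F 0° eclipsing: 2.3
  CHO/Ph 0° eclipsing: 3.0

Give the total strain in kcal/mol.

This conformer (eclipsed): Ph(0°)/OCH3(0°) eclipsed 3.2; F(120°)/tBu(120°) eclipsed 2.7; SH(240°)/CHO(240°) eclipsed 2.7 → 8.6 kcal/mol.

8.6 kcal/mol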